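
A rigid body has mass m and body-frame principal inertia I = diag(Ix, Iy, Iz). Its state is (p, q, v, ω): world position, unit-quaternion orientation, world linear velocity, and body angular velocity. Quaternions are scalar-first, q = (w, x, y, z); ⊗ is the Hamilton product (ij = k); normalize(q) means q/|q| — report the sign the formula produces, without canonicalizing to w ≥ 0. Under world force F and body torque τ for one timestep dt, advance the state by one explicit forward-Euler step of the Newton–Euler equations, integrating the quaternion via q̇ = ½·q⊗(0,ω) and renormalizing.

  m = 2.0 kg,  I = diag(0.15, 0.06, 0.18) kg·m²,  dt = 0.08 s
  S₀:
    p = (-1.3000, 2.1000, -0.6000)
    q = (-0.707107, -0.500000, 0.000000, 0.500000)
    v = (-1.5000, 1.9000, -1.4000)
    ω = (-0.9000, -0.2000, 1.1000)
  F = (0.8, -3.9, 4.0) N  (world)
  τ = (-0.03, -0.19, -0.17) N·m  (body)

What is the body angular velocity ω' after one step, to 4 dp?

angular accel α = (-0.0240, -3.6617, -0.8544)
new body rate ω' = (-0.9019, -0.4929, 1.0316)

ω' = (-0.9019, -0.4929, 1.0316)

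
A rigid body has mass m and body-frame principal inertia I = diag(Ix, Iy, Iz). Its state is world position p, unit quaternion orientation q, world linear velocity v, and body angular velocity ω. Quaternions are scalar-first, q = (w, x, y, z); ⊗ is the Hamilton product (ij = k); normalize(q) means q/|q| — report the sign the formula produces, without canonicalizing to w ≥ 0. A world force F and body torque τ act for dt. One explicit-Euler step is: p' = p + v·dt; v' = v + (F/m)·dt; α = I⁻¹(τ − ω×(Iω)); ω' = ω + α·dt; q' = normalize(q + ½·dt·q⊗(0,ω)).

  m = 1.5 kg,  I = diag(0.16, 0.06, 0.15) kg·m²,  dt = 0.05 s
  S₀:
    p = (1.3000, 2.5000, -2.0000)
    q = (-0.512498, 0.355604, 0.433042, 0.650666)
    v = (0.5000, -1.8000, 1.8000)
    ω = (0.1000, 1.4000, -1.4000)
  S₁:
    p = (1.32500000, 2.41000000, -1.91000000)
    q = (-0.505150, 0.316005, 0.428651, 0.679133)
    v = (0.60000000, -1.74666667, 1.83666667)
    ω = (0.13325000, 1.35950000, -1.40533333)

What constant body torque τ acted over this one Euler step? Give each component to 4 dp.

τ = (-0.0700, -0.0500, -0.0300)

Δω = ω₁−ω₀ = (0.03325000, -0.04050000, -0.00533333)
ω₀×(Iω₀) = (-0.1764, -0.0014, -0.0140)
I·α + gyro = (-0.0700, -0.0500, -0.0300)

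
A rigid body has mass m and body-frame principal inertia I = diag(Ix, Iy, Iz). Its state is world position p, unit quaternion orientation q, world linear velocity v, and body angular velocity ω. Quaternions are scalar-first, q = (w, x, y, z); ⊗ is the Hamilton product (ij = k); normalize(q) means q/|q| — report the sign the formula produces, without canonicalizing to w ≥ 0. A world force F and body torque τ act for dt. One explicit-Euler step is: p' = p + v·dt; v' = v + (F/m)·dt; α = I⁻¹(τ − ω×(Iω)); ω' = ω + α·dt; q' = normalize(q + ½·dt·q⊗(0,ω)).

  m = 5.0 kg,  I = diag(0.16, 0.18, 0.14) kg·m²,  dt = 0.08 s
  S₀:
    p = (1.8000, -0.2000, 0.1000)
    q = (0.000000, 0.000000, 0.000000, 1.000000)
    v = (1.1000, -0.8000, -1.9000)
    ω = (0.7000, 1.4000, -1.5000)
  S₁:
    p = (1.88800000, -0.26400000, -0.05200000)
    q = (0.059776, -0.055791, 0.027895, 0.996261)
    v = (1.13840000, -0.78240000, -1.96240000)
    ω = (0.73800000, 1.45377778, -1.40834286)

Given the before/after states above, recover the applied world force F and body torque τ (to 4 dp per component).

F = (2.4000, 1.1000, -3.9000)
τ = (0.1600, 0.1000, 0.1800)

Δv = v₁−v₀ = (0.03840000, 0.01760000, -0.06240000)
m·(v₁−v₀)/dt = (2.4000, 1.1000, -3.9000)
rate change Δω = (0.03800000, 0.05377778, 0.09165714)
τ = I·(Δω/dt) + ω₀×(Iω₀) = (0.1600, 0.1000, 0.1800)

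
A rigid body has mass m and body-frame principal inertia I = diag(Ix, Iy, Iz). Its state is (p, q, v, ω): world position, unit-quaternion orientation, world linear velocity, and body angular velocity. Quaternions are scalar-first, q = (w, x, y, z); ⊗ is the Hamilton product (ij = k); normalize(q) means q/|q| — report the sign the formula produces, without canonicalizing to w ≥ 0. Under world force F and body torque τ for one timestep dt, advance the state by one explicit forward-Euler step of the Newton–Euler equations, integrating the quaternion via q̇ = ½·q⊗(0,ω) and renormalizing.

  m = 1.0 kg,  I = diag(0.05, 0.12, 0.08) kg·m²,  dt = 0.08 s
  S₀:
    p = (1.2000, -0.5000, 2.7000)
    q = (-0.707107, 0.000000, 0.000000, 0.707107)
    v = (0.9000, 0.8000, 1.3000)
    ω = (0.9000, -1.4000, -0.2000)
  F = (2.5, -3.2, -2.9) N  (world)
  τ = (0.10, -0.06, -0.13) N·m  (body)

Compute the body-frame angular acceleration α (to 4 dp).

gyro term ω×Iω = (-0.0112, 0.0054, -0.0882)
angular accel α = (2.2240, -0.5450, -0.5225)

α = (2.2240, -0.5450, -0.5225)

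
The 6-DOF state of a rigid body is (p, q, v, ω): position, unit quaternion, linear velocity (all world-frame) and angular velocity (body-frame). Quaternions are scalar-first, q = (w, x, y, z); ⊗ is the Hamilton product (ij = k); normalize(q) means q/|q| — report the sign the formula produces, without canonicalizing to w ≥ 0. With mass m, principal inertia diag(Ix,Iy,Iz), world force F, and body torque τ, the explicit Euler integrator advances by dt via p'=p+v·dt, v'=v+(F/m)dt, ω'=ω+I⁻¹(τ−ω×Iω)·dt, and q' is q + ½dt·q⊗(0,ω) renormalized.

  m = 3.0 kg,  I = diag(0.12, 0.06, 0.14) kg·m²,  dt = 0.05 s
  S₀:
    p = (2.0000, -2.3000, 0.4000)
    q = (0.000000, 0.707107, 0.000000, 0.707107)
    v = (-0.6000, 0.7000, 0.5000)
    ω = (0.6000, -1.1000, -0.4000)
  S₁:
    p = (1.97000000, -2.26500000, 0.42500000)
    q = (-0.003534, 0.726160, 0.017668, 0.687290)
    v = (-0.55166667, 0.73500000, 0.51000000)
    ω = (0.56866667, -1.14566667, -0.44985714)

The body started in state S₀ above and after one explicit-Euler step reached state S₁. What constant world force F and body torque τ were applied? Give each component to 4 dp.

velocity change Δv = (0.04833333, 0.03500000, 0.01000000)
F = m·Δv/dt = (2.9000, 2.1000, 0.6000)
Δω = ω₁−ω₀ = (-0.03133333, -0.04566667, -0.04985714)
τ = I·(Δω/dt) + ω₀×(Iω₀) = (-0.0400, -0.0500, -0.1000)

F = (2.9000, 2.1000, 0.6000)
τ = (-0.0400, -0.0500, -0.1000)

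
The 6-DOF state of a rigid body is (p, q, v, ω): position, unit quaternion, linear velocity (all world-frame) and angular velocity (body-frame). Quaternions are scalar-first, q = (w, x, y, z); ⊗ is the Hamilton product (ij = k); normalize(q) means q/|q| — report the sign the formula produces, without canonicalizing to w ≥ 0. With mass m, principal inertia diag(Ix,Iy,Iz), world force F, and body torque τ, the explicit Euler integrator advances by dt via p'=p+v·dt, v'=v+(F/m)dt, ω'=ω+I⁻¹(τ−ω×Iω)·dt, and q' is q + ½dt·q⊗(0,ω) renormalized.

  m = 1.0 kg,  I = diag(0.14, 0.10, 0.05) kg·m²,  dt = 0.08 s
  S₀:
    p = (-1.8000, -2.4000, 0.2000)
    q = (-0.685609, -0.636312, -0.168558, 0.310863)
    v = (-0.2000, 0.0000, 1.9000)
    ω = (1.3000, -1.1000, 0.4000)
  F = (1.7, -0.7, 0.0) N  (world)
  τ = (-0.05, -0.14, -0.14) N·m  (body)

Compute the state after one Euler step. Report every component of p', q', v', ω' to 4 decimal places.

α = I⁻¹(τ − ω×Iω) = (-0.5143, -1.8680, -3.9440)
ω' = ω + α·dt = (1.2589, -1.2494, 0.0845)
2q̇ = q⊗(0,ω) = (0.5174466, -0.6167656, 1.4128166, 0.6448250)
updated quaternion q' = (-0.6633, -0.6594, -0.1118, 0.3358)
new position p' = (-1.8160, -2.4000, 0.3520)
new velocity v' = (-0.0640, -0.0560, 1.9000)

p' = (-1.8160, -2.4000, 0.3520)
q' = (-0.6633, -0.6594, -0.1118, 0.3358)
v' = (-0.0640, -0.0560, 1.9000)
ω' = (1.2589, -1.2494, 0.0845)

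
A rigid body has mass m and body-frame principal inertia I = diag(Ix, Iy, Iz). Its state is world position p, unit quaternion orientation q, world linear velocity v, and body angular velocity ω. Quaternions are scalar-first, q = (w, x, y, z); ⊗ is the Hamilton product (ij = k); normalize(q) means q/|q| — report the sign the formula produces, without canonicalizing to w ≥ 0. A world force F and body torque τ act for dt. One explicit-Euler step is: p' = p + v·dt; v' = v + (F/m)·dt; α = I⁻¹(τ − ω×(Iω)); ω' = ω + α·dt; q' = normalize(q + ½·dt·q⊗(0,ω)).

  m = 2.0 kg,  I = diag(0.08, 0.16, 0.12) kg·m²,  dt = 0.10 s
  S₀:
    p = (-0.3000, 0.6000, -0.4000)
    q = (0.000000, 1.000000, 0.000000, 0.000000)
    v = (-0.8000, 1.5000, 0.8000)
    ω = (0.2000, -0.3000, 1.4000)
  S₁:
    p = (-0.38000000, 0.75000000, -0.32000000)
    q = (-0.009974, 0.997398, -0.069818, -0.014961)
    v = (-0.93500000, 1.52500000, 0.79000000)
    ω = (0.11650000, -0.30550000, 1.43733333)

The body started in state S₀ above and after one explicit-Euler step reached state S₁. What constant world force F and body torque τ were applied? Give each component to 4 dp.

Δω = ω₁−ω₀ = (-0.08350000, -0.00550000, 0.03733333)
applied torque τ = (-0.0500, -0.0200, 0.0400)
v₁ − v₀ = (-0.13500000, 0.02500000, -0.01000000)
m·(v₁−v₀)/dt = (-2.7000, 0.5000, -0.2000)

F = (-2.7000, 0.5000, -0.2000)
τ = (-0.0500, -0.0200, 0.0400)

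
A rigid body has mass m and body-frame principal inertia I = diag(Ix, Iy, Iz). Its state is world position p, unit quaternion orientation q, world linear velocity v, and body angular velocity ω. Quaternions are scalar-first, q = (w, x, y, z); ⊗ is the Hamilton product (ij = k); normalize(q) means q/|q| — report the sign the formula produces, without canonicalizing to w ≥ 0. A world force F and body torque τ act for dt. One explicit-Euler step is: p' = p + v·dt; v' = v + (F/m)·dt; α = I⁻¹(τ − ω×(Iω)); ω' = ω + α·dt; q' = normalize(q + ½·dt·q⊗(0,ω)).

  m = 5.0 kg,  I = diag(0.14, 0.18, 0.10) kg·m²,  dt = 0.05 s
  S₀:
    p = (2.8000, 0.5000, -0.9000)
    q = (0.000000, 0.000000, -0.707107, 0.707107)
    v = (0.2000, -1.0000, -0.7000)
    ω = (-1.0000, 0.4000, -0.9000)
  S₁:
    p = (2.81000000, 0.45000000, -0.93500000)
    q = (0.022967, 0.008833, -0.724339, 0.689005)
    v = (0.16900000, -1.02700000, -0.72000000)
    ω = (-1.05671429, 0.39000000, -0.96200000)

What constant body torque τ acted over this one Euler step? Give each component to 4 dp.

τ = (-0.1300, 0.0000, -0.1400)

Δω = ω₁−ω₀ = (-0.05671429, -0.01000000, -0.06200000)
I·α + gyro = (-0.1300, 0.0000, -0.1400)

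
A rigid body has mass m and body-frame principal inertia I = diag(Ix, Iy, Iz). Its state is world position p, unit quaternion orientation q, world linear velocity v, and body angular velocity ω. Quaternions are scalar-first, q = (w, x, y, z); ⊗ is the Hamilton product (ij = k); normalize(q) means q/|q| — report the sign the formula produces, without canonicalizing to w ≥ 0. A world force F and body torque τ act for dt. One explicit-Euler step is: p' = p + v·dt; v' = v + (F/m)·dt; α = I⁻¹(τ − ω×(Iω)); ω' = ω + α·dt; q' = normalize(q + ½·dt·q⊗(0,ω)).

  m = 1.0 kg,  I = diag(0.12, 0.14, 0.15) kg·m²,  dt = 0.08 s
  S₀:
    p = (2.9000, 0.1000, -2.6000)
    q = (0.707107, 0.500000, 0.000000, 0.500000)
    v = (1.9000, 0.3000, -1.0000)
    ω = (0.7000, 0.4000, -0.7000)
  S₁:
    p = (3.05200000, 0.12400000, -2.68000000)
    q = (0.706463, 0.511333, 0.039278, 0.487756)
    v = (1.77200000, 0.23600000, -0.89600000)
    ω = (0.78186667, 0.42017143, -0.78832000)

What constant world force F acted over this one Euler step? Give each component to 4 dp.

F = (-1.6000, -0.8000, 1.3000)

Δv = v₁−v₀ = (-0.12800000, -0.06400000, 0.10400000)
applied force F = (-1.6000, -0.8000, 1.3000)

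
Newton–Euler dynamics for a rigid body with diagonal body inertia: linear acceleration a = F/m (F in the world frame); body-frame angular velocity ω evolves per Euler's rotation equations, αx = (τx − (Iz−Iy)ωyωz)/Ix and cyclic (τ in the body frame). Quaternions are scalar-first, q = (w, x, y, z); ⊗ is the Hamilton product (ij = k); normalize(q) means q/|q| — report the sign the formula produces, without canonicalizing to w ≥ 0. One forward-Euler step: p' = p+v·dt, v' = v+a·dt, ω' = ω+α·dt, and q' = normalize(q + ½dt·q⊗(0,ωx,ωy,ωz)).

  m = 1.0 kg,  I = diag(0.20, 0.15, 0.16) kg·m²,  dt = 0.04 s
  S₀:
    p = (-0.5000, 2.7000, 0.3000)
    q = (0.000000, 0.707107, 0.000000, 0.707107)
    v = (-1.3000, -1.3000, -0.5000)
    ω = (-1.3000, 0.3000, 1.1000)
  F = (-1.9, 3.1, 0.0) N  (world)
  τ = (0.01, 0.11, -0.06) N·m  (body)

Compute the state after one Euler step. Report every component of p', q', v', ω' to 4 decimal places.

p' = (-0.5520, 2.6480, 0.2800)
q' = (0.0028, 0.7024, -0.0339, 0.7109)
v' = (-1.3760, -1.1760, -0.5000)
ω' = (-1.2987, 0.3446, 1.0801)

angular accel α = (0.0335, 1.1147, -0.4969)
ω + α·dt = (-1.2987, 0.3446, 1.0801)
q⊗(0,ω) = (0.1414214, -0.2121321, -1.6970568, 0.2121321)
q' = normalize(q + ½dt·q⊗(0,ω)) = (0.0028, 0.7024, -0.0339, 0.7109)
a = (-1.9000, 3.1000, 0.0000)
p' = p + v·dt = (-0.5520, 2.6480, 0.2800)
new velocity v' = (-1.3760, -1.1760, -0.5000)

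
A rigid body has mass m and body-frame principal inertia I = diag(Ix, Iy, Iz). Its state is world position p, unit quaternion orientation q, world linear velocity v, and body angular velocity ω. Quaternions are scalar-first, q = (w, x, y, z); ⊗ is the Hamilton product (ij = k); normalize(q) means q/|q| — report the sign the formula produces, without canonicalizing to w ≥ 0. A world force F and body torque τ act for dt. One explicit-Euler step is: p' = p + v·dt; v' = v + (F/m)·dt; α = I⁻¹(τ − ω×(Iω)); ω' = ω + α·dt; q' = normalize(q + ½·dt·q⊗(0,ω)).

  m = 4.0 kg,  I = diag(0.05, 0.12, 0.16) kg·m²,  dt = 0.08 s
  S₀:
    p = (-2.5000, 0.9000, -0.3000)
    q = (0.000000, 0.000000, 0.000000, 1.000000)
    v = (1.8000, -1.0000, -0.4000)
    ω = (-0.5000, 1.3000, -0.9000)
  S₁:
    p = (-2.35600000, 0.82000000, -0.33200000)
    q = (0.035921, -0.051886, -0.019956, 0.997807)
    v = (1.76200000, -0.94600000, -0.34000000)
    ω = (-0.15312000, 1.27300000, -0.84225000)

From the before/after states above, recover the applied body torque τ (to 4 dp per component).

τ = (0.1700, -0.0900, 0.0700)

ω₁ − ω₀ = (0.34688000, -0.02700000, 0.05775000)
gyro term ω₀×Iω₀ = (-0.0468, -0.0495, -0.0455)
I·α + gyro = (0.1700, -0.0900, 0.0700)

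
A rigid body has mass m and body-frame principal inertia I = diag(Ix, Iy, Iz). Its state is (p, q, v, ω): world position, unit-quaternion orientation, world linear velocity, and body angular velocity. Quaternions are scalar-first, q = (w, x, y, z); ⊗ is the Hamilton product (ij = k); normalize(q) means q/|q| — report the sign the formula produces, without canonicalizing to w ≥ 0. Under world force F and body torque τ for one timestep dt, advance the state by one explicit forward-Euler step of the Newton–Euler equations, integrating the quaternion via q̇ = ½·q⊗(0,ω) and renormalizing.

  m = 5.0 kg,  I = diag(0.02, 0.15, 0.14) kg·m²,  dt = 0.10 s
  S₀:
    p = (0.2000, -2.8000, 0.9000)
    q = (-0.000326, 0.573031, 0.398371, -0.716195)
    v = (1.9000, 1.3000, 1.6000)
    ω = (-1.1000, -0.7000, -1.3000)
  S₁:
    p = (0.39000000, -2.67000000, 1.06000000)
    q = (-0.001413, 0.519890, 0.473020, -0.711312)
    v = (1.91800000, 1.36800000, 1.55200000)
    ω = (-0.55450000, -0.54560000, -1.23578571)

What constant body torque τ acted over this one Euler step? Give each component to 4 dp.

τ = (0.1000, 0.0600, 0.1900)

ω₁ − ω₀ = (0.54550000, 0.15440000, 0.06421429)
τ = I·(Δω/dt) + ω₀×(Iω₀) = (0.1000, 0.0600, 0.1900)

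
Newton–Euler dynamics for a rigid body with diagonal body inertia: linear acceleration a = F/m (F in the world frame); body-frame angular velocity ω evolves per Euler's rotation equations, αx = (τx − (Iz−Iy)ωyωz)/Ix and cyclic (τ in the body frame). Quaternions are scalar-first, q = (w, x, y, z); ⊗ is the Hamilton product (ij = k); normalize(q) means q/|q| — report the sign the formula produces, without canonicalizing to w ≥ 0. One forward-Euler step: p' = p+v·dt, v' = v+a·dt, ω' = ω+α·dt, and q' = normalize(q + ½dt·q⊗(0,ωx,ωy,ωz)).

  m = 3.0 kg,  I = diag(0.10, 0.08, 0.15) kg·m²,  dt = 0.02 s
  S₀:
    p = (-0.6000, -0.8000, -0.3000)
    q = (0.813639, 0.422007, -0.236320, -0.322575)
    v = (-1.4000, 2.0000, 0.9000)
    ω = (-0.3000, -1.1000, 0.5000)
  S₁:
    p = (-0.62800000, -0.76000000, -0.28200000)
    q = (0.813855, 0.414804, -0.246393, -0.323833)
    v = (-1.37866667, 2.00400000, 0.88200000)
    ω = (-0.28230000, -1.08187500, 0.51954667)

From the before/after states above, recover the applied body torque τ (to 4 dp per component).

rate change Δω = (0.01770000, 0.01812500, 0.01954667)
ω₀×(Iω₀) = (-0.0385, 0.0075, -0.0066)
applied torque τ = (0.0500, 0.0800, 0.1400)

τ = (0.0500, 0.0800, 0.1400)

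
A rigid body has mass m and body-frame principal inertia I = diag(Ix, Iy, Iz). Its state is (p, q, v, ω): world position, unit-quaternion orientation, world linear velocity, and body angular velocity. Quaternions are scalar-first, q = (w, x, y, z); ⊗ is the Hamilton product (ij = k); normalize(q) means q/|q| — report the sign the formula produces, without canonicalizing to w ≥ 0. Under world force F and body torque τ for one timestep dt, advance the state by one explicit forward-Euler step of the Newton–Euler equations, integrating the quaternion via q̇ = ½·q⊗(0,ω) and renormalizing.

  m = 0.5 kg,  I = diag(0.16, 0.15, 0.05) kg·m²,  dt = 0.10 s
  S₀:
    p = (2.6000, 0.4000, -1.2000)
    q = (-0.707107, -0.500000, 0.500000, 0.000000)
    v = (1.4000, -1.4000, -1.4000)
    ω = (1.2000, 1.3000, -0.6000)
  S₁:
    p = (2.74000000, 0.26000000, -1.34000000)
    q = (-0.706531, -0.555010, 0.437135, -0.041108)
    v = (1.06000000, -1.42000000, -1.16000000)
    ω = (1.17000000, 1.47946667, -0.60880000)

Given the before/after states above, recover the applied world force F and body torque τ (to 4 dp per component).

F = (-1.7000, -0.1000, 1.2000)
τ = (0.0300, 0.1900, -0.0200)

v₁ − v₀ = (-0.34000000, -0.02000000, 0.24000000)
F = m·Δv/dt = (-1.7000, -0.1000, 1.2000)
rate change Δω = (-0.03000000, 0.17946667, -0.00880000)
applied torque τ = (0.0300, 0.1900, -0.0200)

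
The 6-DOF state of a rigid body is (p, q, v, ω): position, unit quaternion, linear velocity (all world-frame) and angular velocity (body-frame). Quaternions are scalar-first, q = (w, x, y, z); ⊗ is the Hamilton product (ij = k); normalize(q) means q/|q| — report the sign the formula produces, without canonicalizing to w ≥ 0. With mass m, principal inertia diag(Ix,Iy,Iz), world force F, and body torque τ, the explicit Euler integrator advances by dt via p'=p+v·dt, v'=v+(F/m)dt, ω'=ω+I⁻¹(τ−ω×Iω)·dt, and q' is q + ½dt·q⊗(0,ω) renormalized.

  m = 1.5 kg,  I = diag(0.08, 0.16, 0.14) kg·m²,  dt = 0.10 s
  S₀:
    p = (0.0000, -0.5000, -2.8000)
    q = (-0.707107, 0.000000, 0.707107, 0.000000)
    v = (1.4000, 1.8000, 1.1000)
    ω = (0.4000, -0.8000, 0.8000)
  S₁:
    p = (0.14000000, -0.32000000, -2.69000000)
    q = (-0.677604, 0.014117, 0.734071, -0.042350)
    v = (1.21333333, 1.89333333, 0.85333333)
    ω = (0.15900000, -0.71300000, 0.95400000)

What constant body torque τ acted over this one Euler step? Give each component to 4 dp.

Δω = ω₁−ω₀ = (-0.24100000, 0.08700000, 0.15400000)
precession coupling = (0.0128, -0.0192, -0.0256)
I·α + gyro = (-0.1800, 0.1200, 0.1900)

τ = (-0.1800, 0.1200, 0.1900)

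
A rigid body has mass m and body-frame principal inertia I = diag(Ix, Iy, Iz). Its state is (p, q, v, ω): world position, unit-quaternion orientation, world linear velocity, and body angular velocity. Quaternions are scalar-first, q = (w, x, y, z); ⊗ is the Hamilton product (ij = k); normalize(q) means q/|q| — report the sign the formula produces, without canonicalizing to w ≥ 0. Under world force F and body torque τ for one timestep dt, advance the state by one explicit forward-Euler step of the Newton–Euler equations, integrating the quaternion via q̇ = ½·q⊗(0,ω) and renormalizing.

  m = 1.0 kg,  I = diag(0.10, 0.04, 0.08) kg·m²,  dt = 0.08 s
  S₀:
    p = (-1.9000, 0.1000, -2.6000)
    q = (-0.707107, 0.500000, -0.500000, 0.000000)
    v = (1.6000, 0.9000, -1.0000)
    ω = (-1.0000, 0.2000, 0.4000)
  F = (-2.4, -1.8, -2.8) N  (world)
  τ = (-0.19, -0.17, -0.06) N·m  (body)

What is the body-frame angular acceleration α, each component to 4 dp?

gyro term ω×Iω = (0.0032, -0.0080, 0.0120)
(τ − ω×Iω)/I = (-1.9320, -4.0500, -0.9000)

α = (-1.9320, -4.0500, -0.9000)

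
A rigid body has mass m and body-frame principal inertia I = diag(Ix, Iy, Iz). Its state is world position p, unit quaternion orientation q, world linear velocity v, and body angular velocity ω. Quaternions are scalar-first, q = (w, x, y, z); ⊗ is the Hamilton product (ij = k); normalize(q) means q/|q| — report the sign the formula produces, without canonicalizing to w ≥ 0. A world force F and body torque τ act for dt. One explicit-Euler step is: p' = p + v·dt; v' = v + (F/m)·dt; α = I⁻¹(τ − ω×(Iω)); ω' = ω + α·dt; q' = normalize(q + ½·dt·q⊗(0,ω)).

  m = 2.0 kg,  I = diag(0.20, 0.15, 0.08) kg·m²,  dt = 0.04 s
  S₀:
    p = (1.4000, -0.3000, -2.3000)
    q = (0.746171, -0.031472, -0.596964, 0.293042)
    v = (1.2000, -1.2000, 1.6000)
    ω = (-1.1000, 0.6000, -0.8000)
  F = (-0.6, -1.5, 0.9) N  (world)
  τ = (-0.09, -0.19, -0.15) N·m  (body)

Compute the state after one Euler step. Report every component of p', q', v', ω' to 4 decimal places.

p' = (1.4480, -0.3480, -2.2360)
q' = (0.7570, -0.0418, -0.5947, 0.2675)
v' = (1.1880, -1.2300, 1.6180)
ω' = (-1.1247, 0.5212, -0.8915)

ω×(Iω) gyroscopic = (0.0336, 0.1056, 0.0330)
α = I⁻¹(τ − ω×Iω) = (-0.6180, -1.9707, -2.2875)
new body rate ω' = (-1.1247, 0.5212, -0.8915)
Hamilton product q⊗(0,ω) = (0.5579928, -0.5190421, 0.1001788, -1.2724804)
q + ½dt·q⊗(0,ω), renormalized = (0.7570, -0.0418, -0.5947, 0.2675)
p' = p + v·dt = (1.4480, -0.3480, -2.2360)
new velocity v' = (1.1880, -1.2300, 1.6180)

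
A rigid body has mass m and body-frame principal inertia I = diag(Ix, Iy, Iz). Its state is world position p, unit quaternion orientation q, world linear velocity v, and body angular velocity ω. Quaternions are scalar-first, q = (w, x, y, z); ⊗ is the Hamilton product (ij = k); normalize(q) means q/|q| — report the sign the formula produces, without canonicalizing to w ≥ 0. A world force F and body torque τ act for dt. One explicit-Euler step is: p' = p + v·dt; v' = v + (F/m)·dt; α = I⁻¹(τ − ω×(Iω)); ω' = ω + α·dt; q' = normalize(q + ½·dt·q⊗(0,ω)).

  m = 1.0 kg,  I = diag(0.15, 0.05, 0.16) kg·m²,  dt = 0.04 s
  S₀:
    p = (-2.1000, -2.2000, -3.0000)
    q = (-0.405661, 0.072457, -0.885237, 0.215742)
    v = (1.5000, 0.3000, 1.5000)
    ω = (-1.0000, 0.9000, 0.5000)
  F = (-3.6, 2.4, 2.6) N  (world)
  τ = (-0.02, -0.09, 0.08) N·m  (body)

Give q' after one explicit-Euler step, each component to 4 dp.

q⊗(0,ω) = (0.7612993, -0.2311253, -0.6170654, -1.0228562)
updated quaternion q' = (-0.3903, 0.0678, -0.8972, 0.1952)

q' = (-0.3903, 0.0678, -0.8972, 0.1952)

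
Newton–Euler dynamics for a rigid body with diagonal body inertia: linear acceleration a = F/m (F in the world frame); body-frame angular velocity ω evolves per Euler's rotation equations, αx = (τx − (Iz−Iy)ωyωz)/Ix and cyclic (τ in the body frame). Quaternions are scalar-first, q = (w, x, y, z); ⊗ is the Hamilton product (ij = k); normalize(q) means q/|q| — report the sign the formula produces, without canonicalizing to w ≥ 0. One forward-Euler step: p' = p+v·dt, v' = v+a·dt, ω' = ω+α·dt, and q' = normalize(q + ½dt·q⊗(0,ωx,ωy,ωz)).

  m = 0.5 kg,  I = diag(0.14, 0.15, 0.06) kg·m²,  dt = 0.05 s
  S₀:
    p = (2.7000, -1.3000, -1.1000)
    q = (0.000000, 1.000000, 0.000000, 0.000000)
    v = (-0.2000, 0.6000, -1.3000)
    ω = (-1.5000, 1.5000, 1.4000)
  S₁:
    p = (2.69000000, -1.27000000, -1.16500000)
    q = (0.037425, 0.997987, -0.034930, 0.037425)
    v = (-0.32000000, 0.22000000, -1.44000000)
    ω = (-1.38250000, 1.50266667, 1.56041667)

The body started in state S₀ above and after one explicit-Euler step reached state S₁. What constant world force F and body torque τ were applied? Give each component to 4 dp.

ω₁ − ω₀ = (0.11750000, 0.00266667, 0.16041667)
gyro term ω₀×Iω₀ = (-0.1890, -0.1680, -0.0225)
I·α + gyro = (0.1400, -0.1600, 0.1700)
velocity change Δv = (-0.12000000, -0.38000000, -0.14000000)
applied force F = (-1.2000, -3.8000, -1.4000)

F = (-1.2000, -3.8000, -1.4000)
τ = (0.1400, -0.1600, 0.1700)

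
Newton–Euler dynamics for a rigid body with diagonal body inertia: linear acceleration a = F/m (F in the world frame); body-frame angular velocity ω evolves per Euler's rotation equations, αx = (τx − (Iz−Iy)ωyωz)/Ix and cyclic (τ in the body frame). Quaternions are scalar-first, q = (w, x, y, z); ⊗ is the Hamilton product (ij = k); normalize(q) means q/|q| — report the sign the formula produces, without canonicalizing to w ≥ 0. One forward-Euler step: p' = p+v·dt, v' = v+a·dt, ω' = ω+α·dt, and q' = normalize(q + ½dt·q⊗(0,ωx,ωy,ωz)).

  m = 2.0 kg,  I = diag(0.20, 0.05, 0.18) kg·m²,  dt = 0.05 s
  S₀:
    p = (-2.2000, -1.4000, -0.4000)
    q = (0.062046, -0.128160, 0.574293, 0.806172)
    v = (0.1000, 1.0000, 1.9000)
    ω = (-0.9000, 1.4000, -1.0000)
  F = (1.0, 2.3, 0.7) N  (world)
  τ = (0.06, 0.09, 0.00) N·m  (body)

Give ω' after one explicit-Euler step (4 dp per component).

α = I⁻¹(τ − ω×Iω) = (1.2100, 1.4400, -1.0500)
ω' = ω + α·dt = (-0.8395, 1.4720, -1.0525)

ω' = (-0.8395, 1.4720, -1.0525)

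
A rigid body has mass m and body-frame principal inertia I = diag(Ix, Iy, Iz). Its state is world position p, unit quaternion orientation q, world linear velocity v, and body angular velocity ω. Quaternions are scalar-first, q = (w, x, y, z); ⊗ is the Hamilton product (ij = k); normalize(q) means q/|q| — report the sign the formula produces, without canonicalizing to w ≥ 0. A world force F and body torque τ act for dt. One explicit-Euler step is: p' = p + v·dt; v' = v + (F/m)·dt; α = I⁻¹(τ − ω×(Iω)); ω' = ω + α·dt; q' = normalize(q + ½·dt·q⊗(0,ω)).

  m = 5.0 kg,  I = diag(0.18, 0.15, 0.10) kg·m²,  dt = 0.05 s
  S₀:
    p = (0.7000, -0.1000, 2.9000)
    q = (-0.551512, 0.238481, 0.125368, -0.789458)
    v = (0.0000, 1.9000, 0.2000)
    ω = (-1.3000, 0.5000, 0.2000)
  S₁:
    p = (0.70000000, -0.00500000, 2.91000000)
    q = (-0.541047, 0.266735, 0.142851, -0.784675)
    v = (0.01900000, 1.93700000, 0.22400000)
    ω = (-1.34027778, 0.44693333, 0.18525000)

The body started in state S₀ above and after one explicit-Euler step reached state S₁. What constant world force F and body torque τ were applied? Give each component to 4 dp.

F = (1.9000, 3.7000, 2.4000)
τ = (-0.1500, -0.1800, -0.0100)

v₁ − v₀ = (0.01900000, 0.03700000, 0.02400000)
F = m·Δv/dt = (1.9000, 3.7000, 2.4000)
ω₁ − ω₀ = (-0.04027778, -0.05306667, -0.01475000)
precession coupling = (-0.0050, -0.0208, 0.0195)
applied torque τ = (-0.1500, -0.1800, -0.0100)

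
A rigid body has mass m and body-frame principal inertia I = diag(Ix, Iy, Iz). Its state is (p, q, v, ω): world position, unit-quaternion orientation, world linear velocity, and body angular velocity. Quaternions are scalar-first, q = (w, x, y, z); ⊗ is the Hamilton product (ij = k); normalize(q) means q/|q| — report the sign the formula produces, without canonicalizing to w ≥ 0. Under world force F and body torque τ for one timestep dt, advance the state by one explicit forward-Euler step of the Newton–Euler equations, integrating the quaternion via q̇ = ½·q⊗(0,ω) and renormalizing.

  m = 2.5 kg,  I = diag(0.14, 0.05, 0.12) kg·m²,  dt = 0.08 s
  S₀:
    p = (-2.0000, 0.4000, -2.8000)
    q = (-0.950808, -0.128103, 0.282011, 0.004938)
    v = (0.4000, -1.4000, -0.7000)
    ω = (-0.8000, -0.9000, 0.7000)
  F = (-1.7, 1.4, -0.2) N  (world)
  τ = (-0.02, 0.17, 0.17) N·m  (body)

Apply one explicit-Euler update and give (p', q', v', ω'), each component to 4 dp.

p' = p + v·dt = (-1.9680, 0.2880, -2.8560)
v' = v + a·dt = (0.3456, -1.3552, -0.7064)
(τ − ω×Iω)/I = (0.1721, 3.6240, 1.9567)
ω' = ω + α·dt = (-0.7862, -0.6101, 0.8565)
q⊗(0,ω) = (0.1478709, 0.9624983, 0.9414489, -0.3246641)
q' = normalize(q + ½dt·q⊗(0,ω)) = (-0.9434, -0.0895, 0.3192, -0.0080)

p' = (-1.9680, 0.2880, -2.8560)
q' = (-0.9434, -0.0895, 0.3192, -0.0080)
v' = (0.3456, -1.3552, -0.7064)
ω' = (-0.7862, -0.6101, 0.8565)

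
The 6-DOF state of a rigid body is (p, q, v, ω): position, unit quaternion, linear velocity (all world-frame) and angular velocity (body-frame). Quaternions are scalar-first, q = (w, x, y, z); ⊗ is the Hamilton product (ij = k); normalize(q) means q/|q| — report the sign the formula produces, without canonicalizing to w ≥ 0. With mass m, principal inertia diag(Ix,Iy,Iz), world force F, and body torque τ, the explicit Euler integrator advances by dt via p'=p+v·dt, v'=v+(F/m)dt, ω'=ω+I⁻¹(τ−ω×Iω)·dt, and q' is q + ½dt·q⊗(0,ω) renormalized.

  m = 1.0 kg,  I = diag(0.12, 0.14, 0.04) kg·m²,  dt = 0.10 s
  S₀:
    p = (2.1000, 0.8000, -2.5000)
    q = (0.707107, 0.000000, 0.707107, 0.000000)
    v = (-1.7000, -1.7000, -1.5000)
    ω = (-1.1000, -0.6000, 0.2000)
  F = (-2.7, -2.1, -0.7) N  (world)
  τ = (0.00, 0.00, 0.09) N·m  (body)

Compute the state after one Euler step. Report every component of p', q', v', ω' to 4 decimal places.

p' = (1.9300, 0.6300, -2.6500)
q' = (0.7269, -0.0318, 0.6845, 0.0459)
v' = (-1.9700, -1.9100, -1.5700)
ω' = (-1.1100, -0.5874, 0.3920)

(τ − ω×Iω)/I = (-0.1000, 0.1257, 1.9200)
ω' = ω + α·dt = (-1.1100, -0.5874, 0.3920)
2q̇ = q⊗(0,ω) = (0.4242642, -0.6363963, -0.4242642, 0.9192391)
updated quaternion q' = (0.7269, -0.0318, 0.6845, 0.0459)
p' = p + v·dt = (1.9300, 0.6300, -2.6500)
v' = v + a·dt = (-1.9700, -1.9100, -1.5700)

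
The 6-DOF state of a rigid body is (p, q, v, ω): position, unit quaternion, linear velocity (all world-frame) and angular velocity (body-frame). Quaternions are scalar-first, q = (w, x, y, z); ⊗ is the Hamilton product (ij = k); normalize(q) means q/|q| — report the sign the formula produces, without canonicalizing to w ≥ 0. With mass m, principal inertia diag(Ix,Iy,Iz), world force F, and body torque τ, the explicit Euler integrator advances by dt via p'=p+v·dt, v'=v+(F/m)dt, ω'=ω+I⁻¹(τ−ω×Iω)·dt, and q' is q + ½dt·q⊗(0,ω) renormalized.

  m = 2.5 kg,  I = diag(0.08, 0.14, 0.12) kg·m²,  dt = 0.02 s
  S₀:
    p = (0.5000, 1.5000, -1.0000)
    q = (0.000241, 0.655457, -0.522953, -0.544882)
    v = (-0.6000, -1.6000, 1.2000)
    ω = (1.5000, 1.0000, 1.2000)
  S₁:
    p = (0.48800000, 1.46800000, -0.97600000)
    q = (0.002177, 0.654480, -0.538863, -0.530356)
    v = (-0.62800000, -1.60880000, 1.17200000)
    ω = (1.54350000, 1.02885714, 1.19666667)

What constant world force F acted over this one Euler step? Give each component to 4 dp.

F = (-3.5000, -1.1000, -3.5000)

velocity change Δv = (-0.02800000, -0.00880000, -0.02800000)
applied force F = (-3.5000, -1.1000, -3.5000)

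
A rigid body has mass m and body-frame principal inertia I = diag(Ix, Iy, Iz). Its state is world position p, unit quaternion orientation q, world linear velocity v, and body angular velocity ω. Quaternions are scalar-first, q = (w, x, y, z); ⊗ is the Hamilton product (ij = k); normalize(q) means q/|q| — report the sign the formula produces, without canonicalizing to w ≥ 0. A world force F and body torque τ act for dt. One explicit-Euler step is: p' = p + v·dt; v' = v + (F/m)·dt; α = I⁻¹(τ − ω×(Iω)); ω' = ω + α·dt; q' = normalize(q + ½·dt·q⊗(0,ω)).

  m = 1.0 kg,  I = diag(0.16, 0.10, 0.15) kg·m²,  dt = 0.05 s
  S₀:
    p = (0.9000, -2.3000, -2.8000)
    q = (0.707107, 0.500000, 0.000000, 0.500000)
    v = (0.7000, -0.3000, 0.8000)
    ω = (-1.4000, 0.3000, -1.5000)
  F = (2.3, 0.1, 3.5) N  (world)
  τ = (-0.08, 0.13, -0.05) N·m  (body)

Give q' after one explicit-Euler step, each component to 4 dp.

q' = (0.7424, 0.4709, 0.0065, 0.4766)

q⊗(0,ω) = (1.4500000, -1.1399498, 0.2621321, -0.9106605)
updated quaternion q' = (0.7424, 0.4709, 0.0065, 0.4766)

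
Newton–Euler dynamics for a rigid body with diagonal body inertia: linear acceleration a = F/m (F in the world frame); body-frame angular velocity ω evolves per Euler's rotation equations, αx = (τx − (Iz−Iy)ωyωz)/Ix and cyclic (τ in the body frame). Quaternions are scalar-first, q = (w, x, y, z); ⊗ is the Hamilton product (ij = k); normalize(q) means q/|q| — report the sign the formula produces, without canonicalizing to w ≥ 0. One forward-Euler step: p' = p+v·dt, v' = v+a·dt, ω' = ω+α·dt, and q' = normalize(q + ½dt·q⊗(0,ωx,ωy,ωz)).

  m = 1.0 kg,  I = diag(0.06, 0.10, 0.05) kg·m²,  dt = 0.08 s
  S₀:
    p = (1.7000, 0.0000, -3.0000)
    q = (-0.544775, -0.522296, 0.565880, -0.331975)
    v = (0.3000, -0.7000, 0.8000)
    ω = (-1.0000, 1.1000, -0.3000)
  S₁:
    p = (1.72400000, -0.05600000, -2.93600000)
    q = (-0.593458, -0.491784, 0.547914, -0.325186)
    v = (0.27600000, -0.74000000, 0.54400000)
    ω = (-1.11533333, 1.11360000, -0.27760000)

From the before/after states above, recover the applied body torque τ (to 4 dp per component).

τ = (-0.0700, 0.0200, -0.0300)

ω₁ − ω₀ = (-0.11533333, 0.01360000, 0.02240000)
τ = I·(Δω/dt) + ω₀×(Iω₀) = (-0.0700, 0.0200, -0.0300)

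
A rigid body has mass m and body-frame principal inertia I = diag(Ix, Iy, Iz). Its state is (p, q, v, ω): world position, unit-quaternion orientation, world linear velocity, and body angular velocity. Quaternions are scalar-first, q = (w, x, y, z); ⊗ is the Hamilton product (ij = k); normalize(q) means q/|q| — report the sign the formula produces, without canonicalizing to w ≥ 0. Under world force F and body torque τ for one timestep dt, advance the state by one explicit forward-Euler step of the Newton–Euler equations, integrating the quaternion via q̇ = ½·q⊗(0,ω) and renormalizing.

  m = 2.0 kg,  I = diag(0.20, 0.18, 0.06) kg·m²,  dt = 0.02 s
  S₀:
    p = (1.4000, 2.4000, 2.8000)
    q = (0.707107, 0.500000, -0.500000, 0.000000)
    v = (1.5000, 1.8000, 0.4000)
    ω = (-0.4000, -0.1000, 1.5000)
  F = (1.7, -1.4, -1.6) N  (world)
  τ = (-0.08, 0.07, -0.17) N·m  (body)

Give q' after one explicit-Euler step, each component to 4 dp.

q' = (0.7085, 0.4896, -0.5081, 0.0081)

Hamilton product q⊗(0,ω) = (0.1500000, -1.0328428, -0.8207107, 0.8106605)
q' = normalize(q + ½dt·q⊗(0,ω)) = (0.7085, 0.4896, -0.5081, 0.0081)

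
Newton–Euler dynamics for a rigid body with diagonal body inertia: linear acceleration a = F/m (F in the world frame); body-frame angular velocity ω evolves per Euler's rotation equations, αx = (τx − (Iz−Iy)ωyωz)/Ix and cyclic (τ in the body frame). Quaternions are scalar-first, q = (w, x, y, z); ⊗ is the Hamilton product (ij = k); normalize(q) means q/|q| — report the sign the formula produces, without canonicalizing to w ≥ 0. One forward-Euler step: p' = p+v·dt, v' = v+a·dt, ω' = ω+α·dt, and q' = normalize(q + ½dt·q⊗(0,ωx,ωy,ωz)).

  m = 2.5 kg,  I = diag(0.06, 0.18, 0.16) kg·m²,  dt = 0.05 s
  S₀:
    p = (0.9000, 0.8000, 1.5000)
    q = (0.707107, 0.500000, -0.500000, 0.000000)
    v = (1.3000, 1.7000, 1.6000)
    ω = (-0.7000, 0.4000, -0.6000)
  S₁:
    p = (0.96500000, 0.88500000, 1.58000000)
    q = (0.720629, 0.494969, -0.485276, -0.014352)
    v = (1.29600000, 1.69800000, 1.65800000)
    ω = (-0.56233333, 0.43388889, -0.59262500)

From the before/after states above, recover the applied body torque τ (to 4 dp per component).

τ = (0.1700, 0.0800, -0.0100)

Δω = ω₁−ω₀ = (0.13766667, 0.03388889, 0.00737500)
ω₀×(Iω₀) = (0.0048, -0.0420, -0.0336)
I·α + gyro = (0.1700, 0.0800, -0.0100)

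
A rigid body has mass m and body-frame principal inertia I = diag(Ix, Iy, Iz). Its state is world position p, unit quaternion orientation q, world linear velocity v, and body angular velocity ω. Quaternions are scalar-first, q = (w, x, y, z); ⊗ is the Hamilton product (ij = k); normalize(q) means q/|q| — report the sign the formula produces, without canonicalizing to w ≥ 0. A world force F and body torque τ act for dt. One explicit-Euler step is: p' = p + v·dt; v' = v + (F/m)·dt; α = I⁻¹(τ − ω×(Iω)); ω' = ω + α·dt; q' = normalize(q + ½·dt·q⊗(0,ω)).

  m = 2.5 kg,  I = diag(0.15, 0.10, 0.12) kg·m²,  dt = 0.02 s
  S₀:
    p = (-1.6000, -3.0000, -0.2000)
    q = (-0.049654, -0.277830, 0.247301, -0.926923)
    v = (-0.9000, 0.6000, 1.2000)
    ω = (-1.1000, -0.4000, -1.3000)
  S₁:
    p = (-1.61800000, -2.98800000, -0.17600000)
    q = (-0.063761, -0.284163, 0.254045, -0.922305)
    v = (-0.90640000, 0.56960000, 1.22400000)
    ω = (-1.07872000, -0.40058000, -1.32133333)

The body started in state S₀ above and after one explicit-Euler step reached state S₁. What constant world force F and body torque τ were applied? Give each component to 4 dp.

F = (-0.8000, -3.8000, 3.0000)
τ = (0.1700, 0.0400, -0.1500)

v₁ − v₀ = (-0.00640000, -0.03040000, 0.02400000)
F = m·Δv/dt = (-0.8000, -3.8000, 3.0000)
Δω = ω₁−ω₀ = (0.02128000, -0.00058000, -0.02133333)
τ = I·(Δω/dt) + ω₀×(Iω₀) = (0.1700, 0.0400, -0.1500)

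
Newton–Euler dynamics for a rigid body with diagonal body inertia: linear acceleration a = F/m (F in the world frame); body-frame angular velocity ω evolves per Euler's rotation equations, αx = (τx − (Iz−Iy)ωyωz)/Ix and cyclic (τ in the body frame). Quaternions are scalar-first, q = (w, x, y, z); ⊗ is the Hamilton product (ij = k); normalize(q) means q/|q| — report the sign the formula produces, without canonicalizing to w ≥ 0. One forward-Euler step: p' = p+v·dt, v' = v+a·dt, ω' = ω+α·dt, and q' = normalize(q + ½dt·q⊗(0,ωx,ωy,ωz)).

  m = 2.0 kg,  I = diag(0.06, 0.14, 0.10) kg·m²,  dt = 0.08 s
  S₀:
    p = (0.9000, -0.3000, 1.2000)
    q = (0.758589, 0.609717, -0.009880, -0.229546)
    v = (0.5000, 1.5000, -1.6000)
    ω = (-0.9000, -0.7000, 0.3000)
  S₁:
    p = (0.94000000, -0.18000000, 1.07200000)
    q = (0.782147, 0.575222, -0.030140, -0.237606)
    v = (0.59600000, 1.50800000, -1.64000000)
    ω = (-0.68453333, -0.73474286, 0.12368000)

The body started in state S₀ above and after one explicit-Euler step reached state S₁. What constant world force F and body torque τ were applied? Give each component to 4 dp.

F = (2.4000, 0.2000, -1.0000)
τ = (0.1700, -0.0500, -0.1700)

Δω = ω₁−ω₀ = (0.21546667, -0.03474286, -0.17632000)
gyro term ω₀×Iω₀ = (0.0084, 0.0108, 0.0504)
I·α + gyro = (0.1700, -0.0500, -0.1700)
velocity change Δv = (0.09600000, 0.00800000, -0.04000000)
m·(v₁−v₀)/dt = (2.4000, 0.2000, -1.0000)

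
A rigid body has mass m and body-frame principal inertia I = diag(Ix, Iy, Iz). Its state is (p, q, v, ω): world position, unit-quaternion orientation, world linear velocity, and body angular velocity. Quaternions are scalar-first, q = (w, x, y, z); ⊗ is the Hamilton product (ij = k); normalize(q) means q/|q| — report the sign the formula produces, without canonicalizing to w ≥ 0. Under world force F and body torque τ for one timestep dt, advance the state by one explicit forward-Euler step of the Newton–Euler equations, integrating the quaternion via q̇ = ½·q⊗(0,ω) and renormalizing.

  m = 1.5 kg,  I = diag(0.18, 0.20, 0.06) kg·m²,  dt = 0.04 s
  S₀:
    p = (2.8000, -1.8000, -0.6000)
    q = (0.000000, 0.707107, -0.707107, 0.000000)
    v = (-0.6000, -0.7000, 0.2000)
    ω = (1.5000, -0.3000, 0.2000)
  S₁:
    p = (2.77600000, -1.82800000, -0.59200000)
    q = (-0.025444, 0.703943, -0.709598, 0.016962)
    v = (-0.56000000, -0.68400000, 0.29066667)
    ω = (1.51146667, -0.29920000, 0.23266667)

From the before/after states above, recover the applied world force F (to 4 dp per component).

Δv = v₁−v₀ = (0.04000000, 0.01600000, 0.09066667)
F = m·Δv/dt = (1.5000, 0.6000, 3.4000)

F = (1.5000, 0.6000, 3.4000)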